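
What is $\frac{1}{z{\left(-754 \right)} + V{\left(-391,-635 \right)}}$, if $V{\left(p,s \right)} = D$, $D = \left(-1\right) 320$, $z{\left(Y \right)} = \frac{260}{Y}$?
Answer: $- \frac{29}{9290} \approx -0.0031216$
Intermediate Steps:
$D = -320$
$V{\left(p,s \right)} = -320$
$\frac{1}{z{\left(-754 \right)} + V{\left(-391,-635 \right)}} = \frac{1}{\frac{260}{-754} - 320} = \frac{1}{260 \left(- \frac{1}{754}\right) - 320} = \frac{1}{- \frac{10}{29} - 320} = \frac{1}{- \frac{9290}{29}} = - \frac{29}{9290}$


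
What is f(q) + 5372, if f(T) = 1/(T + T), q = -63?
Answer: 676871/126 ≈ 5372.0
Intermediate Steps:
f(T) = 1/(2*T)
f(q) + 5372 = (½)/(-63) + 5372 = (½)*(-1/63) + 5372 = -1/126 + 5372 = 676871/126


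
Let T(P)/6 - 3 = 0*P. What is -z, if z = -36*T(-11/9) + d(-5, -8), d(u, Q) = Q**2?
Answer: 584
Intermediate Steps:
T(P) = 18 (T(P) = 18 + 6*(0*P) = 18 + 6*0 = 18 + 0 = 18)
z = -584 (z = -36*18 + (-8)**2 = -648 + 64 = -584)
-z = -1*(-584) = 584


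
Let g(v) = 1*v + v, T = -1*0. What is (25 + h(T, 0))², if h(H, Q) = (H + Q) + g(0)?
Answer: 625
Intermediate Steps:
T = 0
g(v) = 2*v (g(v) = v + v = 2*v)
h(H, Q) = H + Q (h(H, Q) = (H + Q) + 2*0 = (H + Q) + 0 = H + Q)
(25 + h(T, 0))² = (25 + (0 + 0))² = (25 + 0)² = 25² = 625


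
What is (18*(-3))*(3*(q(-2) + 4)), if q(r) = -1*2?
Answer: -324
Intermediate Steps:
q(r) = -2
(18*(-3))*(3*(q(-2) + 4)) = (18*(-3))*(3*(-2 + 4)) = -162*2 = -54*6 = -324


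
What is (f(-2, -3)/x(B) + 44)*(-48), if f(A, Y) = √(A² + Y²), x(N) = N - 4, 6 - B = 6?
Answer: -2112 + 12*√13 ≈ -2068.7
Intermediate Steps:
B = 0 (B = 6 - 1*6 = 6 - 6 = 0)
x(N) = -4 + N
(f(-2, -3)/x(B) + 44)*(-48) = (√((-2)² + (-3)²)/(-4 + 0) + 44)*(-48) = (√(4 + 9)/(-4) + 44)*(-48) = (√13*(-¼) + 44)*(-48) = (-√13/4 + 44)*(-48) = (44 - √13/4)*(-48) = -2112 + 12*√13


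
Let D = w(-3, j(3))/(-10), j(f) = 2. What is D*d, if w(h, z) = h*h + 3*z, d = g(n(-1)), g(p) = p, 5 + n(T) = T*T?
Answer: 6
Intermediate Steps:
n(T) = -5 + T**2 (n(T) = -5 + T*T = -5 + T**2)
d = -4 (d = -5 + (-1)**2 = -5 + 1 = -4)
w(h, z) = h**2 + 3*z
D = -3/2 (D = ((-3)**2 + 3*2)/(-10) = (9 + 6)*(-1/10) = 15*(-1/10) = -3/2 ≈ -1.5000)
D*d = -3/2*(-4) = 6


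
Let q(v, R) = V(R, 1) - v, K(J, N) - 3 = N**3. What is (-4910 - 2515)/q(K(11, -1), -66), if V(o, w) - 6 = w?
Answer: -1485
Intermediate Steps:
V(o, w) = 6 + w
K(J, N) = 3 + N**3
q(v, R) = 7 - v (q(v, R) = (6 + 1) - v = 7 - v)
(-4910 - 2515)/q(K(11, -1), -66) = (-4910 - 2515)/(7 - (3 + (-1)**3)) = -7425/(7 - (3 - 1)) = -7425/(7 - 1*2) = -7425/(7 - 2) = -7425/5 = -7425*1/5 = -1485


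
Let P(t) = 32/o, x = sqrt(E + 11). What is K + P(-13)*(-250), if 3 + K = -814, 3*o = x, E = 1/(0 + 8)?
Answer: -817 - 48000*sqrt(178)/89 ≈ -8012.5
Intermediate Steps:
E = 1/8 ≈ 0.12500
x = sqrt(178)/4 (x = sqrt(1/8 + 11) = sqrt(89/8) = sqrt(178)/4 ≈ 3.3354)
o = sqrt(178)/12 (o = (sqrt(178)/4)/3 = sqrt(178)/12 ≈ 1.1118)
K = -817 (K = -3 - 814 = -817)
P(t) = 192*sqrt(178)/89 (P(t) = 32/((sqrt(178)/12)) = 32*(6*sqrt(178)/89) = 192*sqrt(178)/89)
K + P(-13)*(-250) = -817 + (192*sqrt(178)/89)*(-250) = -817 - 48000*sqrt(178)/89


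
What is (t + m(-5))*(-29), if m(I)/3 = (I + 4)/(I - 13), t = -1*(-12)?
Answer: -2117/6 ≈ -352.83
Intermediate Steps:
t = 12
m(I) = 3*(4 + I)/(-13 + I) (m(I) = 3*((I + 4)/(I - 13)) = 3*((4 + I)/(-13 + I)) = 3*(4 + I)/(-13 + I))
(t + m(-5))*(-29) = (12 + 3*(4 - 5)/(-13 - 5))*(-29) = (12 + 3*(-1)/(-18))*(-29) = (12 + 3*(-1/18)*(-1))*(-29) = (12 + ⅙)*(-29) = (73/6)*(-29) = -2117/6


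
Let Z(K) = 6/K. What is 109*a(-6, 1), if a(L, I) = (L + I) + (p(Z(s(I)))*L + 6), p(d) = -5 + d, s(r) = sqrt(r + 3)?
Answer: 1417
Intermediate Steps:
s(r) = sqrt(3 + r)
a(L, I) = 6 + I + L + L*(-5 + 6/sqrt(3 + I)) (a(L, I) = (L + I) + ((-5 + 6/(sqrt(3 + I)))*L + 6) = (I + L) + ((-5 + 6/sqrt(3 + I))*L + 6) = (I + L) + (L*(-5 + 6/sqrt(3 + I)) + 6) = (I + L) + (6 + L*(-5 + 6/sqrt(3 + I))) = 6 + I + L + L*(-5 + 6/sqrt(3 + I)))
109*a(-6, 1) = 109*(6 + 1 - 4*(-6) + 6*(-6)/sqrt(3 + 1)) = 109*(6 + 1 + 24 + 6*(-6)/sqrt(4)) = 109*(6 + 1 + 24 + 6*(-6)*(1/2)) = 109*(6 + 1 + 24 - 18) = 109*13 = 1417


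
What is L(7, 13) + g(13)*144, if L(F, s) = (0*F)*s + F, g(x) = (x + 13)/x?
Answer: 295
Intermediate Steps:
g(x) = (13 + x)/x
L(F, s) = F (L(F, s) = 0*s + F = 0 + F = F)
L(7, 13) + g(13)*144 = 7 + ((13 + 13)/13)*144 = 7 + ((1/13)*26)*144 = 7 + 2*144 = 7 + 288 = 295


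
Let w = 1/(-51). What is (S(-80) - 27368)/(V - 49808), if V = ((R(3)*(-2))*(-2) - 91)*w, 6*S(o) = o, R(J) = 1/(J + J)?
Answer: 4189344/7620353 ≈ 0.54976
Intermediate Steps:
R(J) = 1/(2*J)
w = -1/51 ≈ -0.019608
S(o) = o/6
V = 271/153 (V = ((((½)/3)*(-2))*(-2) - 91)*(-1/51) = ((((½)*(⅓))*(-2))*(-2) - 91)*(-1/51) = (((⅙)*(-2))*(-2) - 91)*(-1/51) = (-⅓*(-2) - 91)*(-1/51) = (⅔ - 91)*(-1/51) = -271/3*(-1/51) = 271/153 ≈ 1.7712)
(S(-80) - 27368)/(V - 49808) = ((⅙)*(-80) - 27368)/(271/153 - 49808) = (-40/3 - 27368)/(-7620353/153) = -82144/3*(-153/7620353) = 4189344/7620353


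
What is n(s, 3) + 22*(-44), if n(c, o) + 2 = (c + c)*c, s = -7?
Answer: -872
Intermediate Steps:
n(c, o) = -2 + 2*c² (n(c, o) = -2 + (c + c)*c = -2 + (2*c)*c = -2 + 2*c²)
n(s, 3) + 22*(-44) = (-2 + 2*(-7)²) + 22*(-44) = (-2 + 2*49) - 968 = (-2 + 98) - 968 = 96 - 968 = -872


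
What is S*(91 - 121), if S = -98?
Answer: 2940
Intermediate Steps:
S*(91 - 121) = -98*(91 - 121) = -98*(-30) = 2940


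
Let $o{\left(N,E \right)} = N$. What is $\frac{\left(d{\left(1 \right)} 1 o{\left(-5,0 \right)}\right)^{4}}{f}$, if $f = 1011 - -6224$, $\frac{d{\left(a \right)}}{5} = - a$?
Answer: $\frac{78125}{1447} \approx 53.991$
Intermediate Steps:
$d{\left(a \right)} = - 5 a$ ($d{\left(a \right)} = 5 \left(- a\right) = - 5 a$)
$f = 7235$ ($f = 1011 + 6224 = 7235$)
$\frac{\left(d{\left(1 \right)} 1 o{\left(-5,0 \right)}\right)^{4}}{f} = \frac{\left(\left(-5\right) 1 \cdot 1 \left(-5\right)\right)^{4}}{7235} = \left(\left(-5\right) 1 \left(-5\right)\right)^{4} \cdot \frac{1}{7235} = \left(\left(-5\right) \left(-5\right)\right)^{4} \cdot \frac{1}{7235} = 25^{4} \cdot \frac{1}{7235} = 390625 \cdot \frac{1}{7235} = \frac{78125}{1447}$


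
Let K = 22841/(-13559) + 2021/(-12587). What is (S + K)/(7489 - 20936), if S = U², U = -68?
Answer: -8668680446/25219350961 ≈ -0.34373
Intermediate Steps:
S = 4624 (S = (-68)² = 4624)
K = -3460466/1875463 (K = 22841*(-1/13559) + 2021*(-1/12587) = -251/149 - 2021/12587 = -3460466/1875463 ≈ -1.8451)
(S + K)/(7489 - 20936) = (4624 - 3460466/1875463)/(7489 - 20936) = (8668680446/1875463)/(-13447) = (8668680446/1875463)*(-1/13447) = -8668680446/25219350961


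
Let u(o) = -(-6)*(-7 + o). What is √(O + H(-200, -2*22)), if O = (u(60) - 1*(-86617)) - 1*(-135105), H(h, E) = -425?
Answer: √221615 ≈ 470.76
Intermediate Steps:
u(o) = -42 + 6*o (u(o) = -(42 - 6*o) = -42 + 6*o)
O = 222040 (O = ((-42 + 6*60) - 1*(-86617)) - 1*(-135105) = ((-42 + 360) + 86617) + 135105 = (318 + 86617) + 135105 = 86935 + 135105 = 222040)
√(O + H(-200, -2*22)) = √(222040 - 425) = √221615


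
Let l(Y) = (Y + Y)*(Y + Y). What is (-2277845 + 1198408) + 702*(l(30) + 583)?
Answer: 1857029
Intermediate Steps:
l(Y) = 4*Y² (l(Y) = (2*Y)*(2*Y) = 4*Y²)
(-2277845 + 1198408) + 702*(l(30) + 583) = (-2277845 + 1198408) + 702*(4*30² + 583) = -1079437 + 702*(4*900 + 583) = -1079437 + 702*(3600 + 583) = -1079437 + 702*4183 = -1079437 + 2936466 = 1857029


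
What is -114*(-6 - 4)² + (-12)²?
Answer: -11256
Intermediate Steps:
-114*(-6 - 4)² + (-12)² = -114*(-10)² + 144 = -114*100 + 144 = -11400 + 144 = -11256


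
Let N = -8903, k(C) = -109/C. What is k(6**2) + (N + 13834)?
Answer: 177407/36 ≈ 4928.0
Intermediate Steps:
k(6**2) + (N + 13834) = -109/(6**2) + (-8903 + 13834) = -109/36 + 4931 = 177407/36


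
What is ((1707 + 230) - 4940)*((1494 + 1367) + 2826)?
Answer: -17078061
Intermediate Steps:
((1707 + 230) - 4940)*((1494 + 1367) + 2826) = (1937 - 4940)*(2861 + 2826) = -3003*5687 = -17078061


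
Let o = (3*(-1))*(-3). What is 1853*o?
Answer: 16677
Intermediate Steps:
o = 9 (o = -3*(-3) = 9)
1853*o = 1853*9 = 16677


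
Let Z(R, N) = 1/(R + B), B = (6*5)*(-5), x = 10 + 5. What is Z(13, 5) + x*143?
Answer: 293864/137 ≈ 2145.0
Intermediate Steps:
x = 15
B = -150 (B = 30*(-5) = -150)
Z(R, N) = 1/(-150 + R) (Z(R, N) = 1/(R - 150) = 1/(-150 + R))
Z(13, 5) + x*143 = 1/(-150 + 13) + 15*143 = 1/(-137) + 2145 = -1/137 + 2145 = 293864/137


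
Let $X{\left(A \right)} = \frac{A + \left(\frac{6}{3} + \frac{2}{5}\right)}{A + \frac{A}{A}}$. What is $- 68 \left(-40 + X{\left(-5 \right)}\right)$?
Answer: $\frac{13379}{5} \approx 2675.8$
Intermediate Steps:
$X{\left(A \right)} = \frac{\frac{12}{5} + A}{1 + A}$ ($X{\left(A \right)} = \frac{A + \left(6 \cdot \frac{1}{3} + 2 \cdot \frac{1}{5}\right)}{A + 1} = \frac{A + \left(2 + \frac{2}{5}\right)}{1 + A} = \frac{A + \frac{12}{5}}{1 + A} = \frac{\frac{12}{5} + A}{1 + A}$)
$- 68 \left(-40 + X{\left(-5 \right)}\right) = - 68 \left(-40 + \frac{\frac{12}{5} - 5}{1 - 5}\right) = - 68 \left(-40 + \frac{1}{-4} \left(- \frac{13}{5}\right)\right) = - 68 \left(-40 - - \frac{13}{20}\right) = - 68 \left(-40 + \frac{13}{20}\right) = \left(-68\right) \left(- \frac{787}{20}\right) = \frac{13379}{5}$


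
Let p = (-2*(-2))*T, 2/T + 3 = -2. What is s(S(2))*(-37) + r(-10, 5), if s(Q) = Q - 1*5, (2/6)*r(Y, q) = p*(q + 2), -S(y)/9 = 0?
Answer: 757/5 ≈ 151.40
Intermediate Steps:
T = -2/5 (T = 2/(-3 - 2) = 2/(-5) = 2*(-1/5) = -2/5 ≈ -0.40000)
S(y) = 0 (S(y) = -9*0 = 0)
p = -8/5 (p = -2*(-2)*(-2/5) = 4*(-2/5) = -8/5 ≈ -1.6000)
r(Y, q) = -48/5 - 24*q/5 (r(Y, q) = 3*(-8*(q + 2)/5) = 3*(-8*(2 + q)/5) = 3*(-16/5 - 8*q/5) = -48/5 - 24*q/5)
s(Q) = -5 + Q (s(Q) = Q - 5 = -5 + Q)
s(S(2))*(-37) + r(-10, 5) = (-5 + 0)*(-37) + (-48/5 - 24/5*5) = -5*(-37) + (-48/5 - 24) = 185 - 168/5 = 757/5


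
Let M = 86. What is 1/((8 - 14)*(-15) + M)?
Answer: 1/176 ≈ 0.0056818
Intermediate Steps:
1/((8 - 14)*(-15) + M) = 1/((8 - 14)*(-15) + 86) = 1/(-6*(-15) + 86) = 1/(90 + 86) = 1/176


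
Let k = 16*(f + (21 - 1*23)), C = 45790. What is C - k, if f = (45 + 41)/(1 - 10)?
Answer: 413774/9 ≈ 45975.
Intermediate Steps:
f = -86/9 (f = 86/(-9) = 86*(-1/9) = -86/9 ≈ -9.5556)
k = -1664/9 (k = 16*(-86/9 + (21 - 1*23)) = 16*(-86/9 + (21 - 23)) = 16*(-86/9 - 2) = 16*(-104/9) = -1664/9 ≈ -184.89)
C - k = 45790 - 1*(-1664/9) = 45790 + 1664/9 = 413774/9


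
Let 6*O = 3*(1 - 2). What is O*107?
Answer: -107/2 ≈ -53.500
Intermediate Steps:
O = -1/2 (O = (3*(1 - 2))/6 = (3*(-1))/6 = (1/6)*(-3) = -1/2 ≈ -0.50000)
O*107 = -1/2*107 = -107/2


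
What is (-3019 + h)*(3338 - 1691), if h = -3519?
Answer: -10768086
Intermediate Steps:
(-3019 + h)*(3338 - 1691) = (-3019 - 3519)*(3338 - 1691) = -6538*1647 = -10768086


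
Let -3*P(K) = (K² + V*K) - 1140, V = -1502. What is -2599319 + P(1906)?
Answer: -8566841/3 ≈ -2.8556e+6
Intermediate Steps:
P(K) = 380 - K²/3 + 1502*K/3 (P(K) = -((K² - 1502*K) - 1140)/3 = -(-1140 + K² - 1502*K)/3 = 380 - K²/3 + 1502*K/3)
-2599319 + P(1906) = -2599319 + (380 - ⅓*1906² + (1502/3)*1906) = -2599319 + (380 - ⅓*3632836 + 2862812/3) = -2599319 + (380 - 3632836/3 + 2862812/3) = -2599319 - 768884/3 = -8566841/3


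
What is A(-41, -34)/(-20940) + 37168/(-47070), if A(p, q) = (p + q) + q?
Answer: -25772243/32854860 ≈ -0.78443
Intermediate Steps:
A(p, q) = p + 2*q
A(-41, -34)/(-20940) + 37168/(-47070) = (-41 + 2*(-34))/(-20940) + 37168/(-47070) = (-41 - 68)*(-1/20940) + 37168*(-1/47070) = -109*(-1/20940) - 18584/23535 = 109/20940 - 18584/23535 = -25772243/32854860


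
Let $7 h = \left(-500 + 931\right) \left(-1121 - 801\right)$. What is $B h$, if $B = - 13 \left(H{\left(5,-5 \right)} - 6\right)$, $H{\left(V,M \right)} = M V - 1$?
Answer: $- \frac{344606912}{7} \approx -4.923 \cdot 10^{7}$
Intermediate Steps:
$H{\left(V,M \right)} = -1 + M V$
$B = 416$ ($B = - 13 \left(\left(-1 - 25\right) - 6\right) = - 13 \left(-26 - 6\right) = \left(-13\right) \left(-32\right) = 416$)
$h = - \frac{828382}{7}$ ($h = \frac{\left(-500 + 931\right) \left(-1121 - 801\right)}{7} = \frac{431 \left(-1922\right)}{7} = \frac{1}{7} \left(-828382\right) = - \frac{828382}{7} \approx -1.1834 \cdot 10^{5}$)
$B h = 416 \left(- \frac{828382}{7}\right) = - \frac{344606912}{7}$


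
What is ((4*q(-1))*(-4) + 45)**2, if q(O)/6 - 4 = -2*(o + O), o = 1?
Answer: 114921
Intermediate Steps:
q(O) = 12 - 12*O (q(O) = 24 + 6*(-2*(1 + O)) = 24 + 6*(-2 - 2*O) = 24 + (-12 - 12*O) = 12 - 12*O)
((4*q(-1))*(-4) + 45)**2 = ((4*(12 - 12*(-1)))*(-4) + 45)**2 = ((4*(12 + 12))*(-4) + 45)**2 = ((4*24)*(-4) + 45)**2 = (96*(-4) + 45)**2 = (-384 + 45)**2 = (-339)**2 = 114921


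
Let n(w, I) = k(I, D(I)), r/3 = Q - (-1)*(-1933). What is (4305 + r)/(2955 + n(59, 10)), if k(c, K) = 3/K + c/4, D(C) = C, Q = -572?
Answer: -16050/14789 ≈ -1.0853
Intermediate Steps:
k(c, K) = 3/K + c/4 (k(c, K) = 3/K + c*(¼) = 3/K + c/4)
r = -7515 (r = 3*(-572 - (-1)*(-1933)) = 3*(-572 - 1*1933) = 3*(-572 - 1933) = 3*(-2505) = -7515)
n(w, I) = 3/I + I/4
(4305 + r)/(2955 + n(59, 10)) = (4305 - 7515)/(2955 + (3/10 + (¼)*10)) = -3210/(2955 + (3*(⅒) + 5/2)) = -3210/(2955 + (3/10 + 5/2)) = -3210/(2955 + 14/5) = -3210/14789/5 = -3210*5/14789 = -16050/14789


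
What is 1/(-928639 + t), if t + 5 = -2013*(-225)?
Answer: -1/475719 ≈ -2.1021e-6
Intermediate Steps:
t = 452920 (t = -5 - 2013*(-225) = -5 + 452925 = 452920)
1/(-928639 + t) = 1/(-928639 + 452920) = 1/(-475719) = -1/475719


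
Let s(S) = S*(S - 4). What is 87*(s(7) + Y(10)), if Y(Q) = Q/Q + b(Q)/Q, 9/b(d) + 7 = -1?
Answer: 152337/80 ≈ 1904.2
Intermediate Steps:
b(d) = -9/8 (b(d) = 9/(-7 - 1) = 9/(-8) = 9*(-⅛) = -9/8)
s(S) = S*(-4 + S)
Y(Q) = 1 - 9/(8*Q) (Y(Q) = Q/Q - 9/(8*Q) = 1 - 9/(8*Q))
87*(s(7) + Y(10)) = 87*(7*(-4 + 7) + (-9/8 + 10)/10) = 87*(7*3 + (⅒)*(71/8)) = 87*(21 + 71/80) = 87*(1751/80) = 152337/80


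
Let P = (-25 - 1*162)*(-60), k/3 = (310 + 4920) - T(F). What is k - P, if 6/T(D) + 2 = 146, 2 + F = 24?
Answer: 35759/8 ≈ 4469.9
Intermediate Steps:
F = 22 (F = -2 + 24 = 22)
T(D) = 1/24 (T(D) = 6/(-2 + 146) = 6/144 = 6*(1/144) = 1/24)
k = 125519/8 (k = 3*((310 + 4920) - 1*1/24) = 3*(5230 - 1/24) = 3*(125519/24) = 125519/8 ≈ 15690.)
P = 11220 (P = (-25 - 162)*(-60) = -187*(-60) = 11220)
k - P = 125519/8 - 1*11220 = 125519/8 - 11220 = 35759/8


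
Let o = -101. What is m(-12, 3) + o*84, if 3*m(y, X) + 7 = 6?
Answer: -25453/3 ≈ -8484.3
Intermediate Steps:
m(y, X) = -⅓ (m(y, X) = -7/3 + (⅓)*6 = -7/3 + 2 = -⅓)
m(-12, 3) + o*84 = -⅓ - 101*84 = -⅓ - 8484 = -25453/3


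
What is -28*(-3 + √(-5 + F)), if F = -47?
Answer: 84 - 56*I*√13 ≈ 84.0 - 201.91*I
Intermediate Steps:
-28*(-3 + √(-5 + F)) = -28*(-3 + √(-5 - 47)) = -28*(-3 + √(-52)) = -28*(-3 + 2*I*√13) = 84 - 56*I*√13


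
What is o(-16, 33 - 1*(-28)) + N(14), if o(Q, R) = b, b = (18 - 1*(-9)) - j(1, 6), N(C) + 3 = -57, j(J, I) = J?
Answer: -34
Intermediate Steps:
N(C) = -60 (N(C) = -3 - 57 = -60)
b = 26 (b = (18 - 1*(-9)) - 1*1 = (18 + 9) - 1 = 27 - 1 = 26)
o(Q, R) = 26
o(-16, 33 - 1*(-28)) + N(14) = 26 - 60 = -34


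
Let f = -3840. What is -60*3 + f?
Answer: -4020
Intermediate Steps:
-60*3 + f = -60*3 - 3840 = -180 - 3840 = -4020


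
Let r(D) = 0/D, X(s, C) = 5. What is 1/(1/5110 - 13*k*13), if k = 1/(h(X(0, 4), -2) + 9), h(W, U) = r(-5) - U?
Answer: -56210/863579 ≈ -0.065090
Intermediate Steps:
r(D) = 0
h(W, U) = -U (h(W, U) = 0 - U = -U)
k = 1/11 (k = 1/(-1*(-2) + 9) = 1/(2 + 9) = 1/11 ≈ 0.090909)
1/(1/5110 - 13*k*13) = 1/(1/5110 - 13*1/11*13) = 1/(1/5110 - 13/11*13) = 1/(1/5110 - 169/11) = 1/(-863579/56210) = -56210/863579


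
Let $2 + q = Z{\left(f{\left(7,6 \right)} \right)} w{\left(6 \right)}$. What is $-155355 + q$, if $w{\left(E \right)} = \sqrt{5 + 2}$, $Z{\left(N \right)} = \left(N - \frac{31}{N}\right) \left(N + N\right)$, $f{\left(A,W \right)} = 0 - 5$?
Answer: $-155357 - 12 \sqrt{7} \approx -1.5539 \cdot 10^{5}$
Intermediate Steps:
$f{\left(A,W \right)} = -5$ ($f{\left(A,W \right)} = 0 - 5 = -5$)
$Z{\left(N \right)} = 2 N \left(N - \frac{31}{N}\right)$ ($Z{\left(N \right)} = \left(N - \frac{31}{N}\right) 2 N = 2 N \left(N - \frac{31}{N}\right)$)
$w{\left(E \right)} = \sqrt{7}$
$q = -2 - 12 \sqrt{7}$ ($q = -2 + \left(-62 + 2 \left(-5\right)^{2}\right) \sqrt{7} = -2 + \left(-62 + 2 \cdot 25\right) \sqrt{7} = -2 + \left(-62 + 50\right) \sqrt{7} = -2 - 12 \sqrt{7} \approx -33.749$)
$-155355 + q = -155355 - \left(2 + 12 \sqrt{7}\right) = -155357 - 12 \sqrt{7}$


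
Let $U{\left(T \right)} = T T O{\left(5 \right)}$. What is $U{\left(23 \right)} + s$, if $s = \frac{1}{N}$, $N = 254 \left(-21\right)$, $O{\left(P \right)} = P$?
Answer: $\frac{14108429}{5334} \approx 2645.0$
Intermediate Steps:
$N = -5334$
$s = - \frac{1}{5334}$ ($s = \frac{1}{-5334} = - \frac{1}{5334} \approx -0.00018748$)
$U{\left(T \right)} = 5 T^{2}$ ($U{\left(T \right)} = T T 5 = T^{2} \cdot 5 = 5 T^{2}$)
$U{\left(23 \right)} + s = 5 \cdot 23^{2} - \frac{1}{5334} = 5 \cdot 529 - \frac{1}{5334} = 2645 - \frac{1}{5334} = \frac{14108429}{5334}$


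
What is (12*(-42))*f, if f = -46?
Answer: 23184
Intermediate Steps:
(12*(-42))*f = (12*(-42))*(-46) = -504*(-46) = 23184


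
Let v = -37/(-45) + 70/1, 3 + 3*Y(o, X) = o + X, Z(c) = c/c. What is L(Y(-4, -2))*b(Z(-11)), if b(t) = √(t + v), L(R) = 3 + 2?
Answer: 4*√1010/3 ≈ 42.374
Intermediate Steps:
Z(c) = 1
Y(o, X) = -1 + X/3 + o/3 (Y(o, X) = -1 + (o + X)/3 = -1 + (X + o)/3 = -1 + (X/3 + o/3) = -1 + X/3 + o/3)
v = 3187/45 (v = -37*(-1/45) + 70*1 = 37/45 + 70 = 3187/45 ≈ 70.822)
L(R) = 5
b(t) = √(3187/45 + t) (b(t) = √(t + 3187/45) = √(3187/45 + t))
L(Y(-4, -2))*b(Z(-11)) = 5*(√(15935 + 225*1)/15) = 5*(√(15935 + 225)/15) = 5*(√16160/15) = 5*((4*√1010)/15) = 5*(4*√1010/15) = 4*√1010/3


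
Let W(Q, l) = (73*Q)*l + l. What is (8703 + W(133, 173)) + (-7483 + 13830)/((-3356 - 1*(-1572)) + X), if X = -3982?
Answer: 9736074931/5766 ≈ 1.6885e+6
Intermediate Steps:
W(Q, l) = l + 73*Q*l (W(Q, l) = 73*Q*l + l = l + 73*Q*l)
(8703 + W(133, 173)) + (-7483 + 13830)/((-3356 - 1*(-1572)) + X) = (8703 + 173*(1 + 73*133)) + (-7483 + 13830)/((-3356 - 1*(-1572)) - 3982) = (8703 + 173*(1 + 9709)) + 6347/((-3356 + 1572) - 3982) = (8703 + 173*9710) + 6347/(-1784 - 3982) = (8703 + 1679830) + 6347/(-5766) = 1688533 + 6347*(-1/5766) = 1688533 - 6347/5766 = 9736074931/5766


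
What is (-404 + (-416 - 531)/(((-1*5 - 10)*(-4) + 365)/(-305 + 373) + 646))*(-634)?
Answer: 670660416/2609 ≈ 2.5706e+5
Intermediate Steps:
(-404 + (-416 - 531)/(((-1*5 - 10)*(-4) + 365)/(-305 + 373) + 646))*(-634) = (-404 - 947/(((-5 - 10)*(-4) + 365)/68 + 646))*(-634) = (-404 - 947/((-15*(-4) + 365)*(1/68) + 646))*(-634) = (-404 - 947/((60 + 365)*(1/68) + 646))*(-634) = (-404 - 947/(425*(1/68) + 646))*(-634) = (-404 - 947/(25/4 + 646))*(-634) = (-404 - 947/2609/4)*(-634) = (-404 - 947*4/2609)*(-634) = (-404 - 3788/2609)*(-634) = -1057824/2609*(-634) = 670660416/2609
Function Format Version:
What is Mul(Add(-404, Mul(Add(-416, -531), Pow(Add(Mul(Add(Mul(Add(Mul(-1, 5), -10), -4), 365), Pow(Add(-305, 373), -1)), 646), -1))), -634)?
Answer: Rational(670660416, 2609) ≈ 2.5706e+5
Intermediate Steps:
Mul(Add(-404, Mul(Add(-416, -531), Pow(Add(Mul(Add(Mul(Add(Mul(-1, 5), -10), -4), 365), Pow(Add(-305, 373), -1)), 646), -1))), -634) = Mul(Add(-404, Mul(-947, Pow(Add(Mul(Add(Mul(Add(-5, -10), -4), 365), Pow(68, -1)), 646), -1))), -634) = Mul(Add(-404, Mul(-947, Pow(Add(Mul(Add(Mul(-15, -4), 365), Rational(1, 68)), 646), -1))), -634) = Mul(Add(-404, Mul(-947, Pow(Add(Mul(Add(60, 365), Rational(1, 68)), 646), -1))), -634) = Mul(Add(-404, Mul(-947, Pow(Add(Mul(425, Rational(1, 68)), 646), -1))), -634) = Mul(Add(-404, Mul(-947, Pow(Add(Rational(25, 4), 646), -1))), -634) = Mul(Add(-404, Mul(-947, Pow(Rational(2609, 4), -1))), -634) = Mul(Add(-404, Mul(-947, Rational(4, 2609))), -634) = Mul(Add(-404, Rational(-3788, 2609)), -634) = Mul(Rational(-1057824, 2609), -634) = Rational(670660416, 2609)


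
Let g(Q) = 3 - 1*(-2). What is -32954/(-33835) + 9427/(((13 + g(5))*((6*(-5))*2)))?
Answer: -11334889/1461672 ≈ -7.7547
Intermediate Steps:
g(Q) = 5 (g(Q) = 3 + 2 = 5)
-32954/(-33835) + 9427/(((13 + g(5))*((6*(-5))*2))) = -32954/(-33835) + 9427/(((13 + 5)*((6*(-5))*2))) = -32954*(-1/33835) + 9427/((18*(-30*2))) = 32954/33835 + 9427/((18*(-60))) = 32954/33835 + 9427/(-1080) = 32954/33835 + 9427*(-1/1080) = 32954/33835 - 9427/1080 = -11334889/1461672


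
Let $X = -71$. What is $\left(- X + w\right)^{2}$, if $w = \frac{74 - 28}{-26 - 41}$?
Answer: $\frac{22193521}{4489} \approx 4944.0$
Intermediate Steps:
$w = - \frac{46}{67}$ ($w = \frac{46}{-67} = 46 \left(- \frac{1}{67}\right) = - \frac{46}{67} \approx -0.68657$)
$\left(- X + w\right)^{2} = \left(\left(-1\right) \left(-71\right) - \frac{46}{67}\right)^{2} = \left(71 - \frac{46}{67}\right)^{2} = \left(\frac{4711}{67}\right)^{2} = \frac{22193521}{4489}$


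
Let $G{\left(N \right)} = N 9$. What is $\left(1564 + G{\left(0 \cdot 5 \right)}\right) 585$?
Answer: $914940$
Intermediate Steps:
$G{\left(N \right)} = 9 N$
$\left(1564 + G{\left(0 \cdot 5 \right)}\right) 585 = \left(1564 + 9 \cdot 0 \cdot 5\right) 585 = \left(1564 + 9 \cdot 0\right) 585 = \left(1564 + 0\right) 585 = 1564 \cdot 585 = 914940$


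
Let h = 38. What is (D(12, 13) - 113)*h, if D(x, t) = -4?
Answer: -4446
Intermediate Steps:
(D(12, 13) - 113)*h = (-4 - 113)*38 = -117*38 = -4446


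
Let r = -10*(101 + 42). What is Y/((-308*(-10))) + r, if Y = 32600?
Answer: -109295/77 ≈ -1419.4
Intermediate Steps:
r = -1430 (r = -10*143 = -1430)
Y/((-308*(-10))) + r = 32600/((-308*(-10))) - 1430 = 32600/3080 - 1430 = 32600*(1/3080) - 1430 = 815/77 - 1430 = -109295/77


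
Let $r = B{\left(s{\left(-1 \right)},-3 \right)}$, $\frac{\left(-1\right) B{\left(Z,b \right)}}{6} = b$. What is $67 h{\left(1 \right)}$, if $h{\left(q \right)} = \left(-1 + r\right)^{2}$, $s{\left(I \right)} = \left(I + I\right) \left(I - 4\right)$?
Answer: $19363$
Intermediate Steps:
$s{\left(I \right)} = 2 I \left(-4 + I\right)$
$B{\left(Z,b \right)} = - 6 b$
$r = 18$ ($r = \left(-6\right) \left(-3\right) = 18$)
$h{\left(q \right)} = 289$ ($h{\left(q \right)} = \left(-1 + 18\right)^{2} = 17^{2} = 289$)
$67 h{\left(1 \right)} = 67 \cdot 289 = 19363$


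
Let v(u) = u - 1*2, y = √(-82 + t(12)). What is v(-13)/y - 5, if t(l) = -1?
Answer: -5 + 15*I*√83/83 ≈ -5.0 + 1.6465*I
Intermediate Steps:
y = I*√83 (y = √(-82 - 1) = √(-83) = I*√83 ≈ 9.1104*I)
v(u) = -2 + u (v(u) = u - 2 = -2 + u)
v(-13)/y - 5 = (-2 - 13)/((I*√83)) - 5 = -(-15)*I*√83/83 - 5 = 15*I*√83/83 - 5 = -5 + 15*I*√83/83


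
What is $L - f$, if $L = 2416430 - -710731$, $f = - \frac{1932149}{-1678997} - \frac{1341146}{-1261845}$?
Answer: $\frac{6625304832733473398}{2118633969465} \approx 3.1272 \cdot 10^{6}$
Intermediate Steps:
$f = \frac{4689852665467}{2118633969465}$ ($f = \left(-1932149\right) \left(- \frac{1}{1678997}\right) - - \frac{1341146}{1261845} = \frac{1932149}{1678997} + \frac{1341146}{1261845} = \frac{4689852665467}{2118633969465} \approx 2.2136$)
$L = 3127161$ ($L = 2416430 + 710731 = 3127161$)
$L - f = 3127161 - \frac{4689852665467}{2118633969465} = \frac{6625304832733473398}{2118633969465}$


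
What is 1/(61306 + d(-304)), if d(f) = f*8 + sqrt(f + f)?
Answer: 29437/1733074242 - I*sqrt(38)/866537121 ≈ 1.6985e-5 - 7.1138e-9*I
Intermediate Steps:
d(f) = 8*f + sqrt(2)*sqrt(f) (d(f) = 8*f + sqrt(2*f) = 8*f + sqrt(2)*sqrt(f))
1/(61306 + d(-304)) = 1/(61306 + (8*(-304) + sqrt(2)*sqrt(-304))) = 1/(61306 + (-2432 + sqrt(2)*(4*I*sqrt(19)))) = 1/(61306 + (-2432 + 4*I*sqrt(38))) = 1/(58874 + 4*I*sqrt(38))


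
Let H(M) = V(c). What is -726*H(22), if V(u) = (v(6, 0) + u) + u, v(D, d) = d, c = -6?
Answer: 8712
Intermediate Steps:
V(u) = 2*u (V(u) = (0 + u) + u = u + u = 2*u)
H(M) = -12 (H(M) = 2*(-6) = -12)
-726*H(22) = -726*(-12) = 8712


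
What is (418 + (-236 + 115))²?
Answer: 88209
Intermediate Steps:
(418 + (-236 + 115))² = (418 - 121)² = 297² = 88209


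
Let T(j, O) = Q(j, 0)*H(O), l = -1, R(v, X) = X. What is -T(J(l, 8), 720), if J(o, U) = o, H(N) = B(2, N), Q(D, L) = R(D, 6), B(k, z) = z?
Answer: -4320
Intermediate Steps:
Q(D, L) = 6
H(N) = N
T(j, O) = 6*O
-T(J(l, 8), 720) = -6*720 = -1*4320 = -4320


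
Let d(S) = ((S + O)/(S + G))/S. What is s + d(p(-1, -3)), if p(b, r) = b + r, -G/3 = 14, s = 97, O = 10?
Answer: 8927/92 ≈ 97.033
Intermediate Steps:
G = -42 (G = -3*14 = -42)
d(S) = (10 + S)/(S*(-42 + S)) (d(S) = ((S + 10)/(S - 42))/S = ((10 + S)/(-42 + S))/S = (10 + S)/(S*(-42 + S)))
s + d(p(-1, -3)) = 97 + (10 + (-1 - 3))/((-1 - 3)*(-42 + (-1 - 3))) = 97 + (10 - 4)/((-4)*(-42 - 4)) = 97 - ¼*6/(-46) = 97 - ¼*(-1/46)*6 = 97 + 3/92 = 8927/92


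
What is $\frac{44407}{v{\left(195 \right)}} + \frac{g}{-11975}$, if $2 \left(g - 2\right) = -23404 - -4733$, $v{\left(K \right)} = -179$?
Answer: $- \frac{1060206257}{4287050} \approx -247.3$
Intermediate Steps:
$g = - \frac{18667}{2}$ ($g = 2 + \frac{-23404 - -4733}{2} = 2 + \frac{-23404 + 4733}{2} = 2 + \frac{1}{2} \left(-18671\right) = 2 - \frac{18671}{2} = - \frac{18667}{2} \approx -9333.5$)
$\frac{44407}{v{\left(195 \right)}} + \frac{g}{-11975} = \frac{44407}{-179} - \frac{18667}{2 \left(-11975\right)} = 44407 \left(- \frac{1}{179}\right) - - \frac{18667}{23950} = - \frac{44407}{179} + \frac{18667}{23950} = - \frac{1060206257}{4287050}$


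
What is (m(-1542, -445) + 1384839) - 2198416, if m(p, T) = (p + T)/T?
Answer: -362039778/445 ≈ -8.1357e+5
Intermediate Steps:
m(p, T) = (T + p)/T
(m(-1542, -445) + 1384839) - 2198416 = ((-445 - 1542)/(-445) + 1384839) - 2198416 = (-1/445*(-1987) + 1384839) - 2198416 = (1987/445 + 1384839) - 2198416 = 616255342/445 - 2198416 = -362039778/445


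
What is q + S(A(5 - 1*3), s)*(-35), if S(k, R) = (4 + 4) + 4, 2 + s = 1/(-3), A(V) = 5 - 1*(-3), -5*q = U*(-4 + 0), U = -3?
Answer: -2112/5 ≈ -422.40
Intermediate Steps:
q = -12/5 (q = -(-3)*(-4 + 0)/5 = -(-3)*(-4)/5 = -⅕*12 = -12/5 ≈ -2.4000)
A(V) = 8 (A(V) = 5 + 3 = 8)
s = -7/3 (s = -2 + 1/(-3) = -2 - ⅓ = -7/3 ≈ -2.3333)
S(k, R) = 12 (S(k, R) = 8 + 4 = 12)
q + S(A(5 - 1*3), s)*(-35) = -12/5 + 12*(-35) = -12/5 - 420 = -2112/5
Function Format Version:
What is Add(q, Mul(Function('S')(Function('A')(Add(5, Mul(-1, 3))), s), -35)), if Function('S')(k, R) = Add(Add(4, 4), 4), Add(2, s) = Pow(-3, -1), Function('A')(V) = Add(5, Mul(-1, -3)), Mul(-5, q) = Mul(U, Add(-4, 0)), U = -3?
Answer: Rational(-2112, 5) ≈ -422.40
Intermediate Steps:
q = Rational(-12, 5) (q = Mul(Rational(-1, 5), Mul(-3, Add(-4, 0))) = Mul(Rational(-1, 5), Mul(-3, -4)) = Mul(Rational(-1, 5), 12) = Rational(-12, 5) ≈ -2.4000)
Function('A')(V) = 8 (Function('A')(V) = Add(5, 3) = 8)
s = Rational(-7, 3) (s = Add(-2, Pow(-3, -1)) = Add(-2, Rational(-1, 3)) = Rational(-7, 3) ≈ -2.3333)
Function('S')(k, R) = 12 (Function('S')(k, R) = Add(8, 4) = 12)
Add(q, Mul(Function('S')(Function('A')(Add(5, Mul(-1, 3))), s), -35)) = Add(Rational(-12, 5), Mul(12, -35)) = Add(Rational(-12, 5), -420) = Rational(-2112, 5)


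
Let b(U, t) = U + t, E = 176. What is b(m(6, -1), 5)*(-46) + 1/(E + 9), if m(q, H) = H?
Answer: -34039/185 ≈ -183.99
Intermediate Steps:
b(m(6, -1), 5)*(-46) + 1/(E + 9) = (-1 + 5)*(-46) + 1/(176 + 9) = 4*(-46) + 1/185 = -184 + 1/185 = -34039/185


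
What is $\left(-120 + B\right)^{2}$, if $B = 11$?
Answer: $11881$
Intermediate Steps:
$\left(-120 + B\right)^{2} = \left(-120 + 11\right)^{2} = \left(-109\right)^{2} = 11881$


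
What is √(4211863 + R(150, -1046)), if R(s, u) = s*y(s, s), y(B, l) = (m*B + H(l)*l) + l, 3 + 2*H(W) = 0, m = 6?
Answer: √4335613 ≈ 2082.2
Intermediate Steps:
H(W) = -3/2 (H(W) = -3/2 + (½)*0 = -3/2 + 0 = -3/2)
y(B, l) = 6*B - l/2 (y(B, l) = (6*B - 3*l/2) + l = 6*B - l/2)
R(s, u) = 11*s²/2 (R(s, u) = s*(6*s - s/2) = s*(11*s/2) = 11*s²/2)
√(4211863 + R(150, -1046)) = √(4211863 + (11/2)*150²) = √(4211863 + (11/2)*22500) = √(4211863 + 123750) = √4335613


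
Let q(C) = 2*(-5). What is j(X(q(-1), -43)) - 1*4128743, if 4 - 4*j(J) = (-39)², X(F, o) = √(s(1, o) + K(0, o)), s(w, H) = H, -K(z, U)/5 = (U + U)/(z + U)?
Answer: -16516489/4 ≈ -4.1291e+6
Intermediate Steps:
K(z, U) = -10*U/(U + z) (K(z, U) = -5*(U + U)/(z + U) = -5*2*U/(U + z) = -10*U/(U + z))
q(C) = -10
X(F, o) = √(-10 + o) (X(F, o) = √(o - 10*o/(o + 0)) = √(o - 10*o/o) = √(o - 10) = √(-10 + o))
j(J) = -1517/4 (j(J) = 1 - ¼*(-39)² = 1 - ¼*1521 = 1 - 1521/4 = -1517/4)
j(X(q(-1), -43)) - 1*4128743 = -1517/4 - 1*4128743 = -1517/4 - 4128743 = -16516489/4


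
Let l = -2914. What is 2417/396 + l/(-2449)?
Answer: 228167/31284 ≈ 7.2934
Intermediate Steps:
2417/396 + l/(-2449) = 2417/396 - 2914/(-2449) = 2417*(1/396) - 2914*(-1/2449) = 2417/396 + 94/79 = 228167/31284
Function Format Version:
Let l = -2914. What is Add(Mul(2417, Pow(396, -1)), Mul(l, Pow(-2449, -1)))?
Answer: Rational(228167, 31284) ≈ 7.2934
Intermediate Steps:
Add(Mul(2417, Pow(396, -1)), Mul(l, Pow(-2449, -1))) = Add(Mul(2417, Pow(396, -1)), Mul(-2914, Pow(-2449, -1))) = Add(Mul(2417, Rational(1, 396)), Mul(-2914, Rational(-1, 2449))) = Add(Rational(2417, 396), Rational(94, 79)) = Rational(228167, 31284)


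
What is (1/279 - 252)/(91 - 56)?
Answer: -70307/9765 ≈ -7.1999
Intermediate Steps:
(1/279 - 252)/(91 - 56) = (1/279 - 252)/35 = -70307/279*1/35 = -70307/9765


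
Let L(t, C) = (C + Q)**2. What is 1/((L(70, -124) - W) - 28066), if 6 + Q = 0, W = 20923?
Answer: -1/32089 ≈ -3.1163e-5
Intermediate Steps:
Q = -6 (Q = -6 + 0 = -6)
L(t, C) = (-6 + C)**2 (L(t, C) = (C - 6)**2 = (-6 + C)**2)
1/((L(70, -124) - W) - 28066) = 1/(((-6 - 124)**2 - 1*20923) - 28066) = 1/(((-130)**2 - 20923) - 28066) = 1/((16900 - 20923) - 28066) = 1/(-4023 - 28066) = 1/(-32089) = -1/32089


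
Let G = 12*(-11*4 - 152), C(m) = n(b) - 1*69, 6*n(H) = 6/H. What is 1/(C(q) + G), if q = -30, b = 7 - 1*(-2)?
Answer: -9/21788 ≈ -0.00041307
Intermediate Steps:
b = 9 (b = 7 + 2 = 9)
n(H) = 1/H (n(H) = (6/H)/6 = 1/H)
C(m) = -620/9 (C(m) = 1/9 - 1*69 = ⅑ - 69 = -620/9)
G = -2352 (G = 12*(-44 - 152) = 12*(-196) = -2352)
1/(C(q) + G) = 1/(-620/9 - 2352) = 1/(-21788/9) = -9/21788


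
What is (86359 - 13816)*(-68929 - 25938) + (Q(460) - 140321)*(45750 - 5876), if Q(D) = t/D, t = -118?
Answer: -1434867254808/115 ≈ -1.2477e+10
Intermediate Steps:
Q(D) = -118/D
(86359 - 13816)*(-68929 - 25938) + (Q(460) - 140321)*(45750 - 5876) = (86359 - 13816)*(-68929 - 25938) + (-118/460 - 140321)*(45750 - 5876) = 72543*(-94867) + (-118*1/460 - 140321)*39874 = -6881936781 + (-59/230 - 140321)*39874 = -6881936781 - 32273889/230*39874 = -6881936781 - 643444524993/115 = -1434867254808/115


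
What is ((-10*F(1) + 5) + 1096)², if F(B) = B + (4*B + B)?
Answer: 1083681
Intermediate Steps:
F(B) = 6*B (F(B) = B + 5*B = 6*B)
((-10*F(1) + 5) + 1096)² = ((-60 + 5) + 1096)² = (-55 + 1096)² = 1041² = 1083681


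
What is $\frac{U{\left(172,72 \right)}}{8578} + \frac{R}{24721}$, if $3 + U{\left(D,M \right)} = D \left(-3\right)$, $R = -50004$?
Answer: $- \frac{441764511}{212056738} \approx -2.0832$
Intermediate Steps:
$U{\left(D,M \right)} = -3 - 3 D$ ($U{\left(D,M \right)} = -3 + D \left(-3\right) = -3 - 3 D$)
$\frac{U{\left(172,72 \right)}}{8578} + \frac{R}{24721} = \frac{-3 - 516}{8578} - \frac{50004}{24721} = \left(-3 - 516\right) \frac{1}{8578} - \frac{50004}{24721} = \left(-519\right) \frac{1}{8578} - \frac{50004}{24721} = - \frac{519}{8578} - \frac{50004}{24721} = - \frac{441764511}{212056738}$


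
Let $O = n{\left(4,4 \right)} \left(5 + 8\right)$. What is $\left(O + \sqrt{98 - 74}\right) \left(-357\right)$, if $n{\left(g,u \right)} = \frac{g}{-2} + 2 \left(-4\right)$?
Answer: $46410 - 714 \sqrt{6} \approx 44661.0$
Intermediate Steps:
$n{\left(g,u \right)} = -8 - \frac{g}{2}$ ($n{\left(g,u \right)} = g \left(- \frac{1}{2}\right) - 8 = - \frac{g}{2} - 8 = -8 - \frac{g}{2}$)
$O = -130$ ($O = \left(-8 - 2\right) \left(5 + 8\right) = \left(-8 - 2\right) 13 = \left(-10\right) 13 = -130$)
$\left(O + \sqrt{98 - 74}\right) \left(-357\right) = \left(-130 + \sqrt{98 - 74}\right) \left(-357\right) = \left(-130 + \sqrt{24}\right) \left(-357\right) = \left(-130 + 2 \sqrt{6}\right) \left(-357\right) = 46410 - 714 \sqrt{6}$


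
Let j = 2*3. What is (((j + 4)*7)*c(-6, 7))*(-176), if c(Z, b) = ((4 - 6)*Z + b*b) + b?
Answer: -837760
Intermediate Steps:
j = 6
c(Z, b) = b + b² - 2*Z (c(Z, b) = (-2*Z + b²) + b = (b² - 2*Z) + b = b + b² - 2*Z)
(((j + 4)*7)*c(-6, 7))*(-176) = (((6 + 4)*7)*(7 + 7² - 2*(-6)))*(-176) = ((10*7)*(7 + 49 + 12))*(-176) = (70*68)*(-176) = 4760*(-176) = -837760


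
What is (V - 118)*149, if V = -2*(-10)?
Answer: -14602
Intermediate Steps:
V = 20
(V - 118)*149 = (20 - 118)*149 = -98*149 = -14602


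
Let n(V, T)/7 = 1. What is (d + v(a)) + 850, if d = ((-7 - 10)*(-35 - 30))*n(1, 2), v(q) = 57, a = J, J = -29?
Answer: 8642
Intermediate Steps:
a = -29
n(V, T) = 7 (n(V, T) = 7*1 = 7)
d = 7735 (d = ((-7 - 10)*(-35 - 30))*7 = -17*(-65)*7 = 1105*7 = 7735)
(d + v(a)) + 850 = (7735 + 57) + 850 = 7792 + 850 = 8642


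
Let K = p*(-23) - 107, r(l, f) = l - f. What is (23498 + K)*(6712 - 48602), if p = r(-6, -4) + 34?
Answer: -949017950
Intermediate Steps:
p = 32 (p = (-6 - 1*(-4)) + 34 = (-6 + 4) + 34 = -2 + 34 = 32)
K = -843 (K = 32*(-23) - 107 = -736 - 107 = -843)
(23498 + K)*(6712 - 48602) = (23498 - 843)*(6712 - 48602) = 22655*(-41890) = -949017950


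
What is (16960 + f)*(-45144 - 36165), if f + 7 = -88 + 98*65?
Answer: -1889214615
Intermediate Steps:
f = 6275 (f = -7 + (-88 + 98*65) = -7 + (-88 + 6370) = -7 + 6282 = 6275)
(16960 + f)*(-45144 - 36165) = (16960 + 6275)*(-45144 - 36165) = 23235*(-81309) = -1889214615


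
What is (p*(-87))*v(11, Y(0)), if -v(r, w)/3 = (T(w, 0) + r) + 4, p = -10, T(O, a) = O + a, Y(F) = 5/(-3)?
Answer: -34800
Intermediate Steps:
Y(F) = -5/3 (Y(F) = 5*(-⅓) = -5/3)
v(r, w) = -12 - 3*r - 3*w (v(r, w) = -3*(((w + 0) + r) + 4) = -3*((w + r) + 4) = -3*((r + w) + 4) = -3*(4 + r + w) = -12 - 3*r - 3*w)
(p*(-87))*v(11, Y(0)) = (-10*(-87))*(-12 - 3*11 - 3*(-5/3)) = 870*(-12 - 33 + 5) = 870*(-40) = -34800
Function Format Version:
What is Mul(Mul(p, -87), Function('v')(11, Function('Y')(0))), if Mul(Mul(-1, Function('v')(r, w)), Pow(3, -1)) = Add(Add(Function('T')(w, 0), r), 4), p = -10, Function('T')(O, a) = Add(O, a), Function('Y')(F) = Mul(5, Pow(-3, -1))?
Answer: -34800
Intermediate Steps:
Function('Y')(F) = Rational(-5, 3) (Function('Y')(F) = Mul(5, Rational(-1, 3)) = Rational(-5, 3))
Function('v')(r, w) = Add(-12, Mul(-3, r), Mul(-3, w)) (Function('v')(r, w) = Mul(-3, Add(Add(Add(w, 0), r), 4)) = Mul(-3, Add(Add(w, r), 4)) = Mul(-3, Add(Add(r, w), 4)) = Mul(-3, Add(4, r, w)) = Add(-12, Mul(-3, r), Mul(-3, w)))
Mul(Mul(p, -87), Function('v')(11, Function('Y')(0))) = Mul(Mul(-10, -87), Add(-12, Mul(-3, 11), Mul(-3, Rational(-5, 3)))) = Mul(870, Add(-12, -33, 5)) = Mul(870, -40) = -34800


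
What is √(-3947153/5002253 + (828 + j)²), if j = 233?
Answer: 2*√7042093365910497945/5002253 ≈ 1061.0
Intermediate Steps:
√(-3947153/5002253 + (828 + j)²) = √(-3947153/5002253 + (828 + 233)²) = √(-3947153*1/5002253 + 1061²) = √(-3947153/5002253 + 1125721) = √(5631137302260/5002253) = 2*√7042093365910497945/5002253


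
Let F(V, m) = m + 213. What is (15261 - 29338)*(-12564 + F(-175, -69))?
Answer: 174836340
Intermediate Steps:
F(V, m) = 213 + m
(15261 - 29338)*(-12564 + F(-175, -69)) = (15261 - 29338)*(-12564 + (213 - 69)) = -14077*(-12564 + 144) = -14077*(-12420) = 174836340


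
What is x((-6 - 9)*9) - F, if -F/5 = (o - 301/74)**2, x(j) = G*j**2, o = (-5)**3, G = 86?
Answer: 9038916605/5476 ≈ 1.6506e+6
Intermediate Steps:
o = -125
x(j) = 86*j**2
F = -456108005/5476 (F = -5*(-125 - 301/74)**2 = -5*(-9551/74)**2 = -5*91221601/5476 = -456108005/5476 ≈ -83292.)
x((-6 - 9)*9) - F = 86*((-6 - 9)*9)**2 - 1*(-456108005/5476) = 86*(-15*9)**2 + 456108005/5476 = 86*(-135)**2 + 456108005/5476 = 86*18225 + 456108005/5476 = 1567350 + 456108005/5476 = 9038916605/5476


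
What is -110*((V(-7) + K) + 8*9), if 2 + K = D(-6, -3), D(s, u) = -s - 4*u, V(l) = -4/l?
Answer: -68200/7 ≈ -9742.9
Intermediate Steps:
K = 16 (K = -2 + (-1*(-6) - 4*(-3)) = -2 + (6 + 12) = -2 + 18 = 16)
-110*((V(-7) + K) + 8*9) = -110*((-4/(-7) + 16) + 8*9) = -110*((-4*(-1/7) + 16) + 72) = -110*((4/7 + 16) + 72) = -110*(116/7 + 72) = -110*620/7 = -68200/7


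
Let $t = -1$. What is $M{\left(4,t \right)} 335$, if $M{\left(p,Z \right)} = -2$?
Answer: $-670$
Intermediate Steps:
$M{\left(4,t \right)} 335 = \left(-2\right) 335 = -670$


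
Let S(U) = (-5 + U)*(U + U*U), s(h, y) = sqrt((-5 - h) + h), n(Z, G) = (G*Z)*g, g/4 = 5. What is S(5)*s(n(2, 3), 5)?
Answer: 0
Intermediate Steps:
g = 20 (g = 4*5 = 20)
n(Z, G) = 20*G*Z (n(Z, G) = (G*Z)*20 = 20*G*Z)
s(h, y) = I*sqrt(5) (s(h, y) = sqrt(-5) = I*sqrt(5))
S(U) = (-5 + U)*(U + U**2)
S(5)*s(n(2, 3), 5) = (5*(-5 + 5**2 - 4*5))*(I*sqrt(5)) = (5*(-5 + 25 - 20))*(I*sqrt(5)) = (5*0)*(I*sqrt(5)) = 0*(I*sqrt(5)) = 0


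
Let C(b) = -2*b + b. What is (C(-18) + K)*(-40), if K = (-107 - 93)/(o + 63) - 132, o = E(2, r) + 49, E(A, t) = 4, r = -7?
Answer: 134240/29 ≈ 4629.0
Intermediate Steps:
o = 53 (o = 4 + 49 = 53)
C(b) = -b
K = -3878/29 (K = (-107 - 93)/(53 + 63) - 132 = -200/116 - 132 = -200*1/116 - 132 = -50/29 - 132 = -3878/29 ≈ -133.72)
(C(-18) + K)*(-40) = (-1*(-18) - 3878/29)*(-40) = (18 - 3878/29)*(-40) = -3356/29*(-40) = 134240/29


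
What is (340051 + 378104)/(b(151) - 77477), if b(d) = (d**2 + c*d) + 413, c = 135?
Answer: -718155/33878 ≈ -21.198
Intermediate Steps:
b(d) = 413 + d**2 + 135*d (b(d) = (d**2 + 135*d) + 413 = 413 + d**2 + 135*d)
(340051 + 378104)/(b(151) - 77477) = (340051 + 378104)/((413 + 151**2 + 135*151) - 77477) = 718155/((413 + 22801 + 20385) - 77477) = 718155/(43599 - 77477) = 718155/(-33878) = 718155*(-1/33878) = -718155/33878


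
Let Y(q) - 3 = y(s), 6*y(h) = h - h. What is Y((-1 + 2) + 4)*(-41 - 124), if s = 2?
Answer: -495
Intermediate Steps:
y(h) = 0 (y(h) = (h - h)/6 = (⅙)*0 = 0)
Y(q) = 3 (Y(q) = 3 + 0 = 3)
Y((-1 + 2) + 4)*(-41 - 124) = 3*(-41 - 124) = 3*(-165) = -495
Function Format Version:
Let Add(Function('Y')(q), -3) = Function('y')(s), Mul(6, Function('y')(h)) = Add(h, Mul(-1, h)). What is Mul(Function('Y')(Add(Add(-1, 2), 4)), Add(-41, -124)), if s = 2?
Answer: -495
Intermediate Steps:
Function('y')(h) = 0 (Function('y')(h) = Mul(Rational(1, 6), Add(h, Mul(-1, h))) = Mul(Rational(1, 6), 0) = 0)
Function('Y')(q) = 3 (Function('Y')(q) = Add(3, 0) = 3)
Mul(Function('Y')(Add(Add(-1, 2), 4)), Add(-41, -124)) = Mul(3, Add(-41, -124)) = Mul(3, -165) = -495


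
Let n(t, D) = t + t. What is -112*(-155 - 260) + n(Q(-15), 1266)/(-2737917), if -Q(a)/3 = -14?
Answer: 6059922956/130377 ≈ 46480.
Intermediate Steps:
Q(a) = 42 (Q(a) = -3*(-14) = 42)
n(t, D) = 2*t
-112*(-155 - 260) + n(Q(-15), 1266)/(-2737917) = -112*(-155 - 260) + (2*42)/(-2737917) = -112*(-415) + 84*(-1/2737917) = 46480 - 4/130377 = 6059922956/130377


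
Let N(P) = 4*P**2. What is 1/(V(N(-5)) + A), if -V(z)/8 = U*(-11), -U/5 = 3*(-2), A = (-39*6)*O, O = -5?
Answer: 1/3810 ≈ 0.00026247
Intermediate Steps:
A = 1170 (A = -39*6*(-5) = -234*(-5) = 1170)
U = 30 (U = -15*(-2) = -5*(-6) = 30)
V(z) = 2640 (V(z) = -240*(-11) = -8*(-330) = 2640)
1/(V(N(-5)) + A) = 1/(2640 + 1170) = 1/3810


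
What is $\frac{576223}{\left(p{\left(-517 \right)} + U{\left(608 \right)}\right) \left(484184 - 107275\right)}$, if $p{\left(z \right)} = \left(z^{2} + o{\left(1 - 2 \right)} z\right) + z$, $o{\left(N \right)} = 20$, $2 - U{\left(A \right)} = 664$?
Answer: $\frac{576223}{96402014930} \approx 5.9773 \cdot 10^{-6}$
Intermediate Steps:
$U{\left(A \right)} = -662$ ($U{\left(A \right)} = 2 - 664 = -662$)
$p{\left(z \right)} = z^{2} + 21 z$ ($p{\left(z \right)} = \left(z^{2} + 20 z\right) + z = z^{2} + 21 z$)
$\frac{576223}{\left(p{\left(-517 \right)} + U{\left(608 \right)}\right) \left(484184 - 107275\right)} = \frac{576223}{\left(- 517 \left(21 - 517\right) - 662\right) \left(484184 - 107275\right)} = \frac{576223}{\left(\left(-517\right) \left(-496\right) - 662\right) 376909} = \frac{576223}{\left(256432 - 662\right) 376909} = \frac{576223}{255770 \cdot 376909} = \frac{576223}{96402014930}$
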